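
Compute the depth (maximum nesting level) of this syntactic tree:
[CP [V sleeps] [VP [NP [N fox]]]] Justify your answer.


Count bracket nesting levels:
'[' at pos 0: depth = 1
'[' at pos 4: depth = 2
'[' at pos 15: depth = 2
'[' at pos 19: depth = 3
'[' at pos 23: depth = 4
Maximum depth reached: 4

4


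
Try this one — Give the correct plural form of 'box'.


Apply rule: Add -es (sibilant/fricative ending). 'box' becomes 'boxes'.

boxes


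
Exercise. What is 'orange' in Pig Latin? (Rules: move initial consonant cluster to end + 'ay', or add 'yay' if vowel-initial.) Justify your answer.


'orange' starts with a vowel, so add 'yay': 'orangeyay'.

orangeyay


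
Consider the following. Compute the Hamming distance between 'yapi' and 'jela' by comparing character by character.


Alignment:
Position 1: 'y' vs 'j' = DIFFER
Position 2: 'a' vs 'e' = DIFFER
Position 3: 'p' vs 'l' = DIFFER
Position 4: 'i' vs 'a' = DIFFER
Total differences: 4

4


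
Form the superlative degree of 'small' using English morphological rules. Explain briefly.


Apply superlative formation (add -est): 'small' -> 'smallest'.

smallest


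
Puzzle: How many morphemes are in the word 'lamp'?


Decomposition: lamp (free morpheme) = 1 morpheme(s)

1 morphemes


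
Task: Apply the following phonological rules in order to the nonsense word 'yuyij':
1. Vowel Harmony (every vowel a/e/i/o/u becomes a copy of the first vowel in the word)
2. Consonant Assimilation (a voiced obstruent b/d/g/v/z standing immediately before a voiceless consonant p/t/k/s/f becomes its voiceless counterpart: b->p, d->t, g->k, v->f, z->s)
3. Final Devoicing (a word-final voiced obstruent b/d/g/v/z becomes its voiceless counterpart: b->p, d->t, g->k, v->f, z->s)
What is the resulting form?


Starting form: 'yuyij'
Rule 1: Vowel Harmony: all vowels become 'u' (matching first vowel). 'yuyij' -> 'yuyuj'
Rule 2: Consonant Assimilation: no voiced obstruent (b/d/g/v/z) stands immediately before a voiceless consonant (p/t/k/s/f). No change.
Rule 3: Final Devoicing: final consonant 'j' is not one of the voiced obstruents b/d/g/v/z. No change.
Final form: 'yuyuj'

yuyuj


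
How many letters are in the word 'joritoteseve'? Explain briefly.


Spell out 'joritoteseve' and number each letter: j(1), o(2), r(3), i(4), t(5), o(6), t(7), e(8), s(9), e(10), v(11), e(12). Total: 12 letters.

12


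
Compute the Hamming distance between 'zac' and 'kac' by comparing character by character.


Alignment:
Position 1: 'z' vs 'k' = DIFFER
Position 2: 'a' vs 'a' = match
Position 3: 'c' vs 'c' = match
Total differences: 1

1


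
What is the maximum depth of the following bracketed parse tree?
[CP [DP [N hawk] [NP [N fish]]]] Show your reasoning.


Count bracket nesting levels:
'[' at pos 0: depth = 1
'[' at pos 4: depth = 2
'[' at pos 8: depth = 3
'[' at pos 17: depth = 3
'[' at pos 21: depth = 4
Maximum depth reached: 4

4


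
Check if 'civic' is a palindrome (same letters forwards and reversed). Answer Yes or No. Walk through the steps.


Forward: 'civic'
Reversed: 'civic'
They are identical.

Yes


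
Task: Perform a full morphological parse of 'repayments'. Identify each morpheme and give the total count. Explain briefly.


Step 1: Identify prefix: 're' (meaning: again)
Step 2: Identify root: 'pay'
Step 3: Identify suffix(es): 'ment, s'
Decomposition: re- (prefix: again) + pay (root) + -ment (suffix: action/result) + -s (plural)
Total morphemes: 4

4 morphemes (re- (prefix: again) + pay (root) + -ment (suffix: action/result) + -s (plural))


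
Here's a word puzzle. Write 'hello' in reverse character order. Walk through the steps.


Reverse 'hello' character by character: 'olleh'.

olleh


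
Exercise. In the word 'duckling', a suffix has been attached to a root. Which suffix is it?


The word 'duckling' = 'duck' (root) + '-ling' (suffix). The suffix is '-ling'.

ling


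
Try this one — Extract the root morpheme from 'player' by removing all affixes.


Remove suffix '-er' from 'player' to get root 'play'.

play


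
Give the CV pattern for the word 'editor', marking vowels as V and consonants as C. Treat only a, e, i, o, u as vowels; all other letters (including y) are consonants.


Letter mapping: e = V, d = C, i = V, t = C, o = V, r = C.

VCVCVC


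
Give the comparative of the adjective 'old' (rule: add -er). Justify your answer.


Apply comparative formation (add -er): 'old' -> 'older'.

older


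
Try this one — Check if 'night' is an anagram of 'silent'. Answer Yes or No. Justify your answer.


Sorted letters of 'night': 'ghint'
Sorted letters of 'silent': 'eilnst'
They do not match.

No


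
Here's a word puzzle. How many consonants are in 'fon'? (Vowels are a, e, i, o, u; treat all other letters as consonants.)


Consonants in 'fon': f, n = 2 consonants.

2


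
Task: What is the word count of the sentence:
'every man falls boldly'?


Split into words: every | man | falls | boldly = 4 words.

4


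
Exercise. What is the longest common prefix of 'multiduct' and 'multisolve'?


Compare from the start: 5 characters match: 'multi'. Mismatch at position 6: 'd' vs 's'.

multi


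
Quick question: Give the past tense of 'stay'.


Apply rule: Add -ed. 'stay' becomes 'stayed'.

stayed


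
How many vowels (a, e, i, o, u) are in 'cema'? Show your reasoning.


Vowels in 'cema': e, a = 2 vowels.

2


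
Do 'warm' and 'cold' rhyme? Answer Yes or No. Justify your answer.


Rime (stressed vowel + following sounds) of 'warm': -arm = /ɔːrm/
Rime of 'cold': -old = /oʊld/
/ɔːrm/ and /oʊld/ are different ending sounds, so the words do not rhyme.

No


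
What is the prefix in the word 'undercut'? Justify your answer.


The word 'undercut' = 'under' (prefix) + 'cut' (root). The prefix is 'under'.

under


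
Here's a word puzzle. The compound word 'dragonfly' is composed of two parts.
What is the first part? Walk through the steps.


Split 'dragonfly' into 'dragon' + 'fly'. The first part is 'dragon'.

dragon


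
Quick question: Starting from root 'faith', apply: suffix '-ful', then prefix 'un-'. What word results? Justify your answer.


Step 1: Add suffix '-ful' to 'faith' = 'faithful'
Step 2: Add prefix 'un-' to 'faithful' = 'unfaithful'

unfaithful


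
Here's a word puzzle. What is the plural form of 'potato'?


Apply rule: Add -es (consonant + o). 'potato' becomes 'potatoes'.

potatoes


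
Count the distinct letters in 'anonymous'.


Unique letters in 'anonymous': {a, m, n, o, s, u, y} = 7 distinct letters.

7


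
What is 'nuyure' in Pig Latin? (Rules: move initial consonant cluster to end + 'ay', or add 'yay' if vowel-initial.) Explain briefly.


'nuyure': move consonant cluster 'n' to end and add 'ay': 'uyurenay'.

uyurenay


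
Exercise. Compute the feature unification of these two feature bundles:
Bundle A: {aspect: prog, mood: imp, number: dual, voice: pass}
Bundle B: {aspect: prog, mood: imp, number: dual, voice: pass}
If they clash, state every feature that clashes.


Compare features:
aspect: A=prog vs B=prog -> unified: prog
mood: A=imp vs B=imp -> unified: imp
number: A=dual vs B=dual -> unified: dual
voice: A=pass vs B=pass -> unified: pass
No clashes found.

Unified: {aspect: prog, mood: imp, number: dual, voice: pass}


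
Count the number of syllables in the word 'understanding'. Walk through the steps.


Break 'understanding' into syllables: un-der-stand-ing -> un | der | stand | ing = 4 syllables

4 syllables


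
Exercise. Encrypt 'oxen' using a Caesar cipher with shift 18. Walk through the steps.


Shift each letter by 18: o -> g, x -> p, e -> w, n -> f. Result: 'gpwf'.

gpwf


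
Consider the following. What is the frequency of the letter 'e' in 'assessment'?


Letter 'e' in 'assessment': found at position(s) 4, 8 = 2 occurrence(s).

2


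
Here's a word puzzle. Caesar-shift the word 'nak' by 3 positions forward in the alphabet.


Shift each letter by 3: n -> q, a -> d, k -> n. Result: 'qdn'.

qdn


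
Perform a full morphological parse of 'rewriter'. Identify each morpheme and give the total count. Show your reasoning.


Step 1: Identify prefix: 're' (meaning: again)
Step 2: Identify root: 'write'
Step 3: Identify suffix(es): 'er'
Decomposition: re- (prefix: again) + write (root) + -er (suffix: one who)
Total morphemes: 3

3 morphemes (re- (prefix: again) + write (root) + -er (suffix: one who))


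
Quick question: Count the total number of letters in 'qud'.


Spell out 'qud' and number each letter: q(1), u(2), d(3). Total: 3 letters.

3


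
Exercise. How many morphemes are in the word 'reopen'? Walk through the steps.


Decomposition: re- (prefix) + open (root) = 2 morpheme(s)

2 morphemes


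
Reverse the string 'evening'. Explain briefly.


Reverse 'evening' character by character: 'gnineve'.

gnineve


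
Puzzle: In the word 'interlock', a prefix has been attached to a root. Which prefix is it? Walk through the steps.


The word 'interlock' = 'inter' (prefix) + 'lock' (root). The prefix is 'inter'.

inter


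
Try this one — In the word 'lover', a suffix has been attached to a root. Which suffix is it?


The word 'lover' = 'love' (root) + '-er' (suffix). The suffix is '-er'.

er


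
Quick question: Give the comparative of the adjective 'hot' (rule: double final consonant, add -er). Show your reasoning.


Apply comparative formation (double final consonant, add -er): 'hot' -> 'hotter'.

hotter


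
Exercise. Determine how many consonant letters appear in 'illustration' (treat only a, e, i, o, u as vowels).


Consonants in 'illustration': l, l, s, t, r, t, n = 7 consonants.

7


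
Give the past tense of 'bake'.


Apply rule: Add -d (word ends in -e). 'bake' becomes 'baked'.

baked


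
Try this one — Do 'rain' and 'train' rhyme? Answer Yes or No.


Rime (stressed vowel + following sounds) of 'rain': -ain = /eɪn/
Rime of 'train': -ain = /eɪn/
/eɪn/ and /eɪn/ are the same ending sound, so the words rhyme.

Yes


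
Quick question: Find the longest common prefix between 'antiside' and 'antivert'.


Compare from the start: 4 characters match: 'anti'. Mismatch at position 5: 's' vs 'v'.

anti


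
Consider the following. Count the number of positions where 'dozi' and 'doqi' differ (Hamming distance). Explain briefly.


Alignment:
Position 1: 'd' vs 'd' = match
Position 2: 'o' vs 'o' = match
Position 3: 'z' vs 'q' = DIFFER
Position 4: 'i' vs 'i' = match
Total differences: 1

1


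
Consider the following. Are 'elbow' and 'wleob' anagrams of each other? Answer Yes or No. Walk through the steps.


Sorted letters of 'elbow': 'below'
Sorted letters of 'wleob': 'below'
They match.

Yes


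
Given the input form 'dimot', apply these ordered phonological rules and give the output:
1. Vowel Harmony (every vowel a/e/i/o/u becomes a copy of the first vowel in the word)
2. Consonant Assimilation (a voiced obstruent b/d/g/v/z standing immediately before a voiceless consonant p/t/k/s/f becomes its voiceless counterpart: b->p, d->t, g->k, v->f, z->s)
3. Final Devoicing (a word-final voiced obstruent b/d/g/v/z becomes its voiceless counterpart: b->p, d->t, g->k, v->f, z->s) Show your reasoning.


Starting form: 'dimot'
Rule 1: Vowel Harmony: all vowels become 'i' (matching first vowel). 'dimot' -> 'dimit'
Rule 2: Consonant Assimilation: no voiced obstruent (b/d/g/v/z) stands immediately before a voiceless consonant (p/t/k/s/f). No change.
Rule 3: Final Devoicing: final consonant 't' is not one of the voiced obstruents b/d/g/v/z. No change.
Final form: 'dimit'

dimit


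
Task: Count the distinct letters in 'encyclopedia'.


Unique letters in 'encyclopedia': {a, c, d, e, i, l, n, o, p, y} = 10 distinct letters.

10


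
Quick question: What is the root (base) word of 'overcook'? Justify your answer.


Remove prefix 'over' from 'overcook' to get root 'cook'.

cook


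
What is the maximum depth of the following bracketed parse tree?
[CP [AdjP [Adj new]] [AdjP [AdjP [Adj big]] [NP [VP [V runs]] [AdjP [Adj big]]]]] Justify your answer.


Count bracket nesting levels:
'[' at pos 0: depth = 1
'[' at pos 4: depth = 2
'[' at pos 10: depth = 3
'[' at pos 21: depth = 2
'[' at pos 27: depth = 3
'[' at pos 33: depth = 4
'[' at pos 44: depth = 3
'[' at pos 48: depth = 4
'[' at pos 52: depth = 5
'[' at pos 62: depth = 4
'[' at pos 68: depth = 5
Maximum depth reached: 5

5


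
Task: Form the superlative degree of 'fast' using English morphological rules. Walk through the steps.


Apply superlative formation (add -est): 'fast' -> 'fastest'.

fastest


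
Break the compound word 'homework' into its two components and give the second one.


Split 'homework' into 'home' + 'work'. The second part is 'work'.

work


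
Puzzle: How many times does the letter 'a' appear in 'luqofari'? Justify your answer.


Letter 'a' in 'luqofari': found at position(s) 6 = 1 occurrence(s).

1


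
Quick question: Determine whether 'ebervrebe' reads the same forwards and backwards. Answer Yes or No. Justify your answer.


Forward: 'ebervrebe'
Reversed: 'ebervrebe'
They are identical.

Yes


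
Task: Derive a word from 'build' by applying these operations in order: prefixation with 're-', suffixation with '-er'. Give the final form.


Step 1: Add prefix 're-' to 'build' = 'rebuild'
Step 2: Add suffix '-er' to 'rebuild' = 'rebuilder'

rebuilder


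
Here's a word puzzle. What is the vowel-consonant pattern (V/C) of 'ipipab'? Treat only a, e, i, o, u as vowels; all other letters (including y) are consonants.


Letter mapping: i = V, p = C, i = V, p = C, a = V, b = C.

VCVCVC


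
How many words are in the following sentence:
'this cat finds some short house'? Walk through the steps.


Split into words: this | cat | finds | some | short | house = 6 words.

6


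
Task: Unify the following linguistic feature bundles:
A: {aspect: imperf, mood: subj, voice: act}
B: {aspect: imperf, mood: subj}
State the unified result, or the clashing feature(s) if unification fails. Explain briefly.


Compare features:
aspect: A=imperf vs B=imperf -> unified: imperf
mood: A=subj vs B=subj -> unified: subj
voice: A=act vs B=_ -> unified: act
No clashes found.

Unified: {aspect: imperf, mood: subj, voice: act}


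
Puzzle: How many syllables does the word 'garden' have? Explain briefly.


Break 'garden' into syllables: gar-den -> gar | den = 2 syllables

2 syllables


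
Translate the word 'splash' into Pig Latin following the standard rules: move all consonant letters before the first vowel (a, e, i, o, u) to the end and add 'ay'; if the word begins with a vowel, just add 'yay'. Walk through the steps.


'splash': move consonant cluster 'spl' to end and add 'ay': 'ashsplay'.

ashsplay


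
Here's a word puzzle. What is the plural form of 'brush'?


Apply rule: Add -es (sibilant/fricative ending). 'brush' becomes 'brushes'.

brushes


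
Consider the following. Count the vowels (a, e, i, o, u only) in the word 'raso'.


Vowels in 'raso': a, o = 2 vowels.

2


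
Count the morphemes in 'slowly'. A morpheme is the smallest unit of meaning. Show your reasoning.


Decomposition: slow (root) + -ly (suffix) = 2 morpheme(s)

2 morphemes


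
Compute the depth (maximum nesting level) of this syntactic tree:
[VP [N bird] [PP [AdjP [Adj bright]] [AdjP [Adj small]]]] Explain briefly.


Count bracket nesting levels:
'[' at pos 0: depth = 1
'[' at pos 4: depth = 2
'[' at pos 13: depth = 2
'[' at pos 17: depth = 3
'[' at pos 23: depth = 4
'[' at pos 37: depth = 3
'[' at pos 43: depth = 4
Maximum depth reached: 4

4


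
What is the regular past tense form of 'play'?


Apply rule: Add -ed. 'play' becomes 'played'.

played


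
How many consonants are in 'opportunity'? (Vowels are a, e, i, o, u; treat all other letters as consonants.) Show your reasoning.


Consonants in 'opportunity': p, p, r, t, n, t, y = 7 consonants.

7


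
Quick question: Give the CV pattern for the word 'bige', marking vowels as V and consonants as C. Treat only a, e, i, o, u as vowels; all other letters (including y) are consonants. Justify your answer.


Letter mapping: b = C, i = V, g = C, e = V.

CVCV


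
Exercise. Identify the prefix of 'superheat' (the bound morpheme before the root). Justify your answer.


The word 'superheat' = 'super' (prefix) + 'heat' (root). The prefix is 'super'.

super


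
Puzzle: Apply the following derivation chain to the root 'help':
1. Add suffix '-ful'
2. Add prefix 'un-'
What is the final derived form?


Step 1: Add suffix '-ful' to 'help' = 'helpful'
Step 2: Add prefix 'un-' to 'helpful' = 'unhelpful'

unhelpful


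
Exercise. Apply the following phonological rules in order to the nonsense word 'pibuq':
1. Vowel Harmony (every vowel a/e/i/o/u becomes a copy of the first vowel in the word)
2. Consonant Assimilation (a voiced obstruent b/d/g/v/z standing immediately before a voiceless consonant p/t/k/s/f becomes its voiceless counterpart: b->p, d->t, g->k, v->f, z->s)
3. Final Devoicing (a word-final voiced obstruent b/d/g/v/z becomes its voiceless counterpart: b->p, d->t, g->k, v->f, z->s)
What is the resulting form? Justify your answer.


Starting form: 'pibuq'
Rule 1: Vowel Harmony: all vowels become 'i' (matching first vowel). 'pibuq' -> 'pibiq'
Rule 2: Consonant Assimilation: no voiced obstruent (b/d/g/v/z) stands immediately before a voiceless consonant (p/t/k/s/f). No change.
Rule 3: Final Devoicing: final consonant 'q' is not one of the voiced obstruents b/d/g/v/z. No change.
Final form: 'pibiq'

pibiq


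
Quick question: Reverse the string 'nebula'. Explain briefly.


Reverse 'nebula' character by character: 'aluben'.

aluben


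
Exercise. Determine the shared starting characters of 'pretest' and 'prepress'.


Compare from the start: 3 characters match: 'pre'. Mismatch at position 4: 't' vs 'p'.

pre


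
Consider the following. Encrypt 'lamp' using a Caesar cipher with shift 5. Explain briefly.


Shift each letter by 5: l -> q, a -> f, m -> r, p -> u. Result: 'qfru'.

qfru


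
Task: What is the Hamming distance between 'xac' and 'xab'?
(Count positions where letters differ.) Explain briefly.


Alignment:
Position 1: 'x' vs 'x' = match
Position 2: 'a' vs 'a' = match
Position 3: 'c' vs 'b' = DIFFER
Total differences: 1

1


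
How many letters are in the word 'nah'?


Spell out 'nah' and number each letter: n(1), a(2), h(3). Total: 3 letters.

3


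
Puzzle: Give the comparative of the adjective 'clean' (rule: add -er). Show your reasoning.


Apply comparative formation (add -er): 'clean' -> 'cleaner'.

cleaner


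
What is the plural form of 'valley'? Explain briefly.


Apply rule: Add -s. 'valley' becomes 'valleys'.

valleys


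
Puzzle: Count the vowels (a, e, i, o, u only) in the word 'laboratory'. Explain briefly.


Vowels in 'laboratory': a, o, a, o = 4 vowels.

4


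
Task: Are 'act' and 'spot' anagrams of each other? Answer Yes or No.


Sorted letters of 'act': 'act'
Sorted letters of 'spot': 'opst'
They do not match.

No


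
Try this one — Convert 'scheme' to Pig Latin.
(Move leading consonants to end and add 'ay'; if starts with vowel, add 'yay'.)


'scheme': move consonant cluster 'sch' to end and add 'ay': 'emeschay'.

emeschay


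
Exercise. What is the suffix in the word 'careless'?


The word 'careless' = 'care' (root) + '-less' (suffix). The suffix is '-less'.

less


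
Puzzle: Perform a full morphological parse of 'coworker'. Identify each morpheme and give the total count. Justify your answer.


Step 1: Identify prefix: 'co' (meaning: together)
Step 2: Identify root: 'work'
Step 3: Identify suffix(es): 'er'
Decomposition: co- (prefix: together) + work (root) + -er (suffix: one who)
Total morphemes: 3

3 morphemes (co- (prefix: together) + work (root) + -er (suffix: one who))


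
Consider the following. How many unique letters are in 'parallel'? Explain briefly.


Unique letters in 'parallel': {a, e, l, p, r} = 5 distinct letters.

5


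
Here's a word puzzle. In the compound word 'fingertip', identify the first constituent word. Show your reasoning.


Split 'fingertip' into 'finger' + 'tip'. The first part is 'finger'.

finger


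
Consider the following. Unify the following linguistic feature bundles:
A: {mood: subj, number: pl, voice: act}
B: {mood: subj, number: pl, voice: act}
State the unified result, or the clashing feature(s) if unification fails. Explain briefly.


Compare features:
mood: A=subj vs B=subj -> unified: subj
number: A=pl vs B=pl -> unified: pl
voice: A=act vs B=act -> unified: act
No clashes found.

Unified: {mood: subj, number: pl, voice: act}


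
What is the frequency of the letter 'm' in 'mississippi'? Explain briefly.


Letter 'm' in 'mississippi': found at position(s) 1 = 1 occurrence(s).

1


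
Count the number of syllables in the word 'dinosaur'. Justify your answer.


Break 'dinosaur' into syllables: di-no-saur -> di | no | saur = 3 syllables

3 syllables


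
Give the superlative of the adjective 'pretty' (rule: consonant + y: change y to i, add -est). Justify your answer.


Apply superlative formation (consonant + y: change y to i, add -est): 'pretty' -> 'prettiest'.

prettiest


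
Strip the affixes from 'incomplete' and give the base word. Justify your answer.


Remove prefix 'in' from 'incomplete' to get root 'complete'.

complete


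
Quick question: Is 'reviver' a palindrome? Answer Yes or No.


Forward: 'reviver'
Reversed: 'reviver'
They are identical.

Yes


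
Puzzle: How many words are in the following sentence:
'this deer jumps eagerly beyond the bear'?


Split into words: this | deer | jumps | eagerly | beyond | the | bear = 7 words.

7


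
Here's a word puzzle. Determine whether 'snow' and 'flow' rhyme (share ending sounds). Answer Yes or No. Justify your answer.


Rime (stressed vowel + following sounds) of 'snow': -ow = /oʊ/
Rime of 'flow': -ow = /oʊ/
/oʊ/ and /oʊ/ are the same ending sound, so the words rhyme.

Yes


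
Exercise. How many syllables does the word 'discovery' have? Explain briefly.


Break 'discovery' into syllables: dis-cov-er-y -> dis | cov | er | y = 4 syllables

4 syllables


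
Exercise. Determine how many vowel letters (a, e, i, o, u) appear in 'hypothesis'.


Vowels in 'hypothesis': o, e, i = 3 vowels.

3


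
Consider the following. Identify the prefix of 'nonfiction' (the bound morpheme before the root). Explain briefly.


The word 'nonfiction' = 'non' (prefix) + 'fiction' (root). The prefix is 'non'.

non


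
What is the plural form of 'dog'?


Apply rule: Add -s. 'dog' becomes 'dogs'.

dogs


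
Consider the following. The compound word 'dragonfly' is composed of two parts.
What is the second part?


Split 'dragonfly' into 'dragon' + 'fly'. The second part is 'fly'.

fly


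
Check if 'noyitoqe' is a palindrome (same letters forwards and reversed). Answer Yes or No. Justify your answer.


Forward: 'noyitoqe'
Reversed: 'eqotiyon'
They differ.

No


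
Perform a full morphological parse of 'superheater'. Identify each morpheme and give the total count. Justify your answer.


Step 1: Identify prefix: 'super' (meaning: above)
Step 2: Identify root: 'heat'
Step 3: Identify suffix(es): 'er'
Decomposition: super- (prefix: above) + heat (root) + -er (suffix: one who)
Total morphemes: 3

3 morphemes (super- (prefix: above) + heat (root) + -er (suffix: one who))


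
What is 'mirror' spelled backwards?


Reverse 'mirror' character by character: 'rorrim'.

rorrim


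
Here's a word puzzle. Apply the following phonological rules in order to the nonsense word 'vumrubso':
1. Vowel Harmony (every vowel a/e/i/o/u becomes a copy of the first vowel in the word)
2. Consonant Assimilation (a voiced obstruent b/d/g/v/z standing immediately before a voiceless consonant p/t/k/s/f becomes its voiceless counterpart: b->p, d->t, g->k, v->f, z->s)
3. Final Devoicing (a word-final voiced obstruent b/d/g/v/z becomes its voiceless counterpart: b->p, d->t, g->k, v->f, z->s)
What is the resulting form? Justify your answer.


Starting form: 'vumrubso'
Rule 1: Vowel Harmony: all vowels become 'u' (matching first vowel). 'vumrubso' -> 'vumrubsu'
Rule 2: Consonant Assimilation: voiced obstruent before voiceless consonant becomes voiceless ('bs' -> 'ps'). 'vumrubsu' -> 'vumrupsu'
Rule 3: Final Devoicing: the word ends in the vowel 'u', not a consonant. No change.
Final form: 'vumrupsu'

vumrupsu


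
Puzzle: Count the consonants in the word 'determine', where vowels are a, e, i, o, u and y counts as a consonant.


Consonants in 'determine': d, t, r, m, n = 5 consonants.

5


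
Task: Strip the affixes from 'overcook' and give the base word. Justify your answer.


Remove prefix 'over' from 'overcook' to get root 'cook'.

cook


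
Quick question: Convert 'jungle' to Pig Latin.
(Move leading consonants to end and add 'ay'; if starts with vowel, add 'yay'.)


'jungle': move consonant cluster 'j' to end and add 'ay': 'unglejay'.

unglejay


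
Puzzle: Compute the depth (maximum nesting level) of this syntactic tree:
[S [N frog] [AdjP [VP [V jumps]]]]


Count bracket nesting levels:
'[' at pos 0: depth = 1
'[' at pos 3: depth = 2
'[' at pos 12: depth = 2
'[' at pos 18: depth = 3
'[' at pos 22: depth = 4
Maximum depth reached: 4

4


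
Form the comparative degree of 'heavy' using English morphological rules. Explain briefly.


Apply comparative formation (consonant + y: change y to i, add -er): 'heavy' -> 'heavier'.

heavier


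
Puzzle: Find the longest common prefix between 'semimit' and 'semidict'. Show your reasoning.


Compare from the start: 4 characters match: 'semi'. Mismatch at position 5: 'm' vs 'd'.

semi


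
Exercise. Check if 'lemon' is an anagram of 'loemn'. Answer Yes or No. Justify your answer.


Sorted letters of 'lemon': 'elmno'
Sorted letters of 'loemn': 'elmno'
They match.

Yes


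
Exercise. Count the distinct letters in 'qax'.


Unique letters in 'qax': {a, q, x} = 3 distinct letters.

3


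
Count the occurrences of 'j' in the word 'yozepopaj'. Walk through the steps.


Letter 'j' in 'yozepopaj': found at position(s) 9 = 1 occurrence(s).

1


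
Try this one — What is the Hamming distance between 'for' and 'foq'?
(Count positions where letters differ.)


Alignment:
Position 1: 'f' vs 'f' = match
Position 2: 'o' vs 'o' = match
Position 3: 'r' vs 'q' = DIFFER
Total differences: 1

1


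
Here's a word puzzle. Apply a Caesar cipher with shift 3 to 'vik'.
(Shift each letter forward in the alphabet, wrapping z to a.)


Shift each letter by 3: v -> y, i -> l, k -> n. Result: 'yln'.

yln


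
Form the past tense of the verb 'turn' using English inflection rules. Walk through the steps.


Apply rule: Add -ed. 'turn' becomes 'turned'.

turned


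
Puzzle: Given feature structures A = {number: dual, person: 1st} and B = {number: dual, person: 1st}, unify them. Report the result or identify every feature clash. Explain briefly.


Compare features:
number: A=dual vs B=dual -> unified: dual
person: A=1st vs B=1st -> unified: 1st
No clashes found.

Unified: {number: dual, person: 1st}


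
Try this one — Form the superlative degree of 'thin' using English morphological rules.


Apply superlative formation (double final consonant, add -est): 'thin' -> 'thinnest'.

thinnest


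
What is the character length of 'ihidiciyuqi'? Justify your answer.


Spell out 'ihidiciyuqi' and number each letter: i(1), h(2), i(3), d(4), i(5), c(6), i(7), y(8), u(9), q(10), i(11). Total: 11 letters.

11


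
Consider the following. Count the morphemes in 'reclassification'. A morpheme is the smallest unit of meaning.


Decomposition: re- (prefix) + class (root) + -ify (suffix) + -ation (suffix) = 4 morpheme(s)

4 morphemes


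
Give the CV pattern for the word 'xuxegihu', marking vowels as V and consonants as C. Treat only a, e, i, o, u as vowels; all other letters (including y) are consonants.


Letter mapping: x = C, u = V, x = C, e = V, g = C, i = V, h = C, u = V.

CVCVCVCV


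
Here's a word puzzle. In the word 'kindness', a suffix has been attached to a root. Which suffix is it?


The word 'kindness' = 'kind' (root) + '-ness' (suffix). The suffix is '-ness'.

ness


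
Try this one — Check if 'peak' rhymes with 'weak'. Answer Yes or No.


Rime (stressed vowel + following sounds) of 'peak': -eak = /iːk/
Rime of 'weak': -eak = /iːk/
/iːk/ and /iːk/ are the same ending sound, so the words rhyme.

Yes


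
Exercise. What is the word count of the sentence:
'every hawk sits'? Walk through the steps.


Split into words: every | hawk | sits = 3 words.

3


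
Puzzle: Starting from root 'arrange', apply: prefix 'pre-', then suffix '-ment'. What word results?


Step 1: Add prefix 'pre-' to 'arrange' = 'prearrange'
Step 2: Add suffix '-ment' to 'prearrange' = 'prearrangement'

prearrangement


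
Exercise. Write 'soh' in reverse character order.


Reverse 'soh' character by character: 'hos'.

hos


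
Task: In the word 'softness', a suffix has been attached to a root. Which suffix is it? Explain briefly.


The word 'softness' = 'soft' (root) + '-ness' (suffix). The suffix is '-ness'.

ness


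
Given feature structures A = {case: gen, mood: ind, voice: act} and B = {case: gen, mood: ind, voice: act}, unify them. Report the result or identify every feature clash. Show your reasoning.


Compare features:
case: A=gen vs B=gen -> unified: gen
mood: A=ind vs B=ind -> unified: ind
voice: A=act vs B=act -> unified: act
No clashes found.

Unified: {case: gen, mood: ind, voice: act}


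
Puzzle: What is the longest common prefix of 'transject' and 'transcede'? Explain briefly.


Compare from the start: 5 characters match: 'trans'. Mismatch at position 6: 'j' vs 'c'.

trans


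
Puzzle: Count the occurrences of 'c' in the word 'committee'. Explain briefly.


Letter 'c' in 'committee': found at position(s) 1 = 1 occurrence(s).

1


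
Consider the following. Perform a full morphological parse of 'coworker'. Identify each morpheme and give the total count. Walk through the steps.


Step 1: Identify prefix: 'co' (meaning: together)
Step 2: Identify root: 'work'
Step 3: Identify suffix(es): 'er'
Decomposition: co- (prefix: together) + work (root) + -er (suffix: one who)
Total morphemes: 3

3 morphemes (co- (prefix: together) + work (root) + -er (suffix: one who))


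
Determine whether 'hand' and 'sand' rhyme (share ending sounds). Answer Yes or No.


Rime (stressed vowel + following sounds) of 'hand': -and = /ænd/
Rime of 'sand': -and = /ænd/
/ænd/ and /ænd/ are the same ending sound, so the words rhyme.

Yes


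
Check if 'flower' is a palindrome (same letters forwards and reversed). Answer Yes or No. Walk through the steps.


Forward: 'flower'
Reversed: 'rewolf'
They differ.

No


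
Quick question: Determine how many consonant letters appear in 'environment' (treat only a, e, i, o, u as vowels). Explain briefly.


Consonants in 'environment': n, v, r, n, m, n, t = 7 consonants.

7


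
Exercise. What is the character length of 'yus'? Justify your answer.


Spell out 'yus' and number each letter: y(1), u(2), s(3). Total: 3 letters.

3


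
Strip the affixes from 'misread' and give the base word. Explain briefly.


Remove prefix 'mis' from 'misread' to get root 'read'.

read


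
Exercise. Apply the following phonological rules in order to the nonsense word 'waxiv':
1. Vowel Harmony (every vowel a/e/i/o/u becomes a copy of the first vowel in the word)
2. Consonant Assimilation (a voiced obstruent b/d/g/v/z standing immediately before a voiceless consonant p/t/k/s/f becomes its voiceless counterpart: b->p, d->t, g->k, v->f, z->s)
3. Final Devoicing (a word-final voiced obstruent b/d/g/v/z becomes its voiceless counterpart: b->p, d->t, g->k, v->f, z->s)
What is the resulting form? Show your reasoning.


Starting form: 'waxiv'
Rule 1: Vowel Harmony: all vowels become 'a' (matching first vowel). 'waxiv' -> 'waxav'
Rule 2: Consonant Assimilation: no voiced obstruent (b/d/g/v/z) stands immediately before a voiceless consonant (p/t/k/s/f). No change.
Rule 3: Final Devoicing: word-final voiced obstruent 'v' becomes voiceless 'f'. 'waxav' -> 'waxaf'
Final form: 'waxaf'

waxaf


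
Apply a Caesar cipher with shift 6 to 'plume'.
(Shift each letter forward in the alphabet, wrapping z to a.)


Shift each letter by 6: p -> v, l -> r, u -> a, m -> s, e -> k. Result: 'vrask'.

vrask


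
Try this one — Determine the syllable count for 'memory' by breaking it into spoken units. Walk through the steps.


Break 'memory' into syllables: mem-o-ry -> mem | o | ry = 3 syllables

3 syllables


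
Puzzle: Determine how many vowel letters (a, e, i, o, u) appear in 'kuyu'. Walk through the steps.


Vowels in 'kuyu': u, u = 2 vowels.

2


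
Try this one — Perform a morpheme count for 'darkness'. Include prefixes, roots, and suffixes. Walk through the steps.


Decomposition: dark (root) + -ness (suffix) = 2 morpheme(s)

2 morphemes


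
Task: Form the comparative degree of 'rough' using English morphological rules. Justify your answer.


Apply comparative formation (add -er): 'rough' -> 'rougher'.

rougher


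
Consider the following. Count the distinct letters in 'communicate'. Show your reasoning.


Unique letters in 'communicate': {a, c, e, i, m, n, o, t, u} = 9 distinct letters.

9


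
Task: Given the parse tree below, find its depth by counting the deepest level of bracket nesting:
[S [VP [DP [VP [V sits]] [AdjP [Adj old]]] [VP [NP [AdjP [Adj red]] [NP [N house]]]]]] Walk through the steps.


Count bracket nesting levels:
'[' at pos 0: depth = 1
'[' at pos 3: depth = 2
'[' at pos 7: depth = 3
'[' at pos 11: depth = 4
'[' at pos 15: depth = 5
'[' at pos 25: depth = 4
'[' at pos 31: depth = 5
'[' at pos 43: depth = 3
'[' at pos 47: depth = 4
'[' at pos 51: depth = 5
'[' at pos 57: depth = 6
'[' at pos 68: depth = 5
'[' at pos 72: depth = 6
Maximum depth reached: 6

6


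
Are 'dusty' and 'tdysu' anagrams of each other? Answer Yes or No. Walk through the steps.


Sorted letters of 'dusty': 'dstuy'
Sorted letters of 'tdysu': 'dstuy'
They match.

Yes


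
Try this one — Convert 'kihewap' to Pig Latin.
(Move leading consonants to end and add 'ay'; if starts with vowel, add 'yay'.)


'kihewap': move consonant cluster 'k' to end and add 'ay': 'ihewapkay'.

ihewapkay


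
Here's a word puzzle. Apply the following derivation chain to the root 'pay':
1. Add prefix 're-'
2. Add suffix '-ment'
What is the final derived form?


Step 1: Add prefix 're-' to 'pay' = 'repay'
Step 2: Add suffix '-ment' to 'repay' = 'repayment'

repayment


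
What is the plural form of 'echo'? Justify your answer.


Apply rule: Add -es (consonant + o). 'echo' becomes 'echoes'.

echoes


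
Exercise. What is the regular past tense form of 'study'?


Apply rule: Change -y to -ied. 'study' becomes 'studied'.

studied


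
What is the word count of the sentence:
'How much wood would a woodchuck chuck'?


Split into words: How | much | wood | would | a | woodchuck | chuck = 7 words.

7


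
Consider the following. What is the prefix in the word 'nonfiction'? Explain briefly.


The word 'nonfiction' = 'non' (prefix) + 'fiction' (root). The prefix is 'non'.

non


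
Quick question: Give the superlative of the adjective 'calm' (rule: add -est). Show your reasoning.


Apply superlative formation (add -est): 'calm' -> 'calmest'.

calmest


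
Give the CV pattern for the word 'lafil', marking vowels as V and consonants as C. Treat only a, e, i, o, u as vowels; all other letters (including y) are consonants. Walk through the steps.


Letter mapping: l = C, a = V, f = C, i = V, l = C.

CVCVC


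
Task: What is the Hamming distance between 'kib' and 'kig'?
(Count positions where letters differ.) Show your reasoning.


Alignment:
Position 1: 'k' vs 'k' = match
Position 2: 'i' vs 'i' = match
Position 3: 'b' vs 'g' = DIFFER
Total differences: 1

1


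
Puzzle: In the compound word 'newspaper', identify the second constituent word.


Split 'newspaper' into 'news' + 'paper'. The second part is 'paper'.

paper


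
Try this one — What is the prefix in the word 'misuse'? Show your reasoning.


The word 'misuse' = 'mis' (prefix) + 'use' (root). The prefix is 'mis'.

mis


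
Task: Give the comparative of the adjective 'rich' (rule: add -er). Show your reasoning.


Apply comparative formation (add -er): 'rich' -> 'richer'.

richer


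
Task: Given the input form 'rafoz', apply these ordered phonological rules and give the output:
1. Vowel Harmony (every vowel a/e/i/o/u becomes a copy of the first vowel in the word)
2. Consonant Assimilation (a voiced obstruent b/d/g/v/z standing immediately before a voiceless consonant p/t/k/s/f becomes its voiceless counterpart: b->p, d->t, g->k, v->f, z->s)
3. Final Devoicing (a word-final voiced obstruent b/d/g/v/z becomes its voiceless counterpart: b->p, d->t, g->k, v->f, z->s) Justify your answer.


Starting form: 'rafoz'
Rule 1: Vowel Harmony: all vowels become 'a' (matching first vowel). 'rafoz' -> 'rafaz'
Rule 2: Consonant Assimilation: no voiced obstruent (b/d/g/v/z) stands immediately before a voiceless consonant (p/t/k/s/f). No change.
Rule 3: Final Devoicing: word-final voiced obstruent 'z' becomes voiceless 's'. 'rafaz' -> 'rafas'
Final form: 'rafas'

rafas


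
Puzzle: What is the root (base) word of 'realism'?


Remove suffix '-ism' from 'realism' to get root 'real'.

real


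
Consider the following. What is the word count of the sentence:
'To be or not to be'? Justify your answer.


Split into words: To | be | or | not | to | be = 6 words.

6


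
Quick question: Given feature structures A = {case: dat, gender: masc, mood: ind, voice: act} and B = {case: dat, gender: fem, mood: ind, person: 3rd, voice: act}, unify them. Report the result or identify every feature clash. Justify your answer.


Compare features:
case: A=dat vs B=dat -> unified: dat
gender: A=masc vs B=fem -> CLASH
mood: A=ind vs B=ind -> unified: ind
person: A=_ vs B=3rd -> unified: 3rd
voice: A=act vs B=act -> unified: act
Clash detected on feature 'gender' (masc vs fem); unification fails.

CLASH on 'gender' (masc vs fem)


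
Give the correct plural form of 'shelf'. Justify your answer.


Apply rule: Change -f to -ves. 'shelf' becomes 'shelves'.

shelves


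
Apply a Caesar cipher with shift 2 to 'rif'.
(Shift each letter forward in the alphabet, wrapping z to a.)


Shift each letter by 2: r -> t, i -> k, f -> h. Result: 'tkh'.

tkh


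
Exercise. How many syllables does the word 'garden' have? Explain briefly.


Break 'garden' into syllables: gar-den -> gar | den = 2 syllables

2 syllables


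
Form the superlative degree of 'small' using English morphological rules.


Apply superlative formation (add -est): 'small' -> 'smallest'.

smallest


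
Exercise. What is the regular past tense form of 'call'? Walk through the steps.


Apply rule: Add -ed. 'call' becomes 'called'.

called


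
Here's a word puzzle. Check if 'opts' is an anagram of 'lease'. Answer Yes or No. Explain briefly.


Sorted letters of 'opts': 'opst'
Sorted letters of 'lease': 'aeels'
They do not match.

No


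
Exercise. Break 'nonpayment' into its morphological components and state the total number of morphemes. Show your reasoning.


Step 1: Identify prefix: 'non' (meaning: not)
Step 2: Identify root: 'pay'
Step 3: Identify suffix(es): 'ment'
Decomposition: non- (prefix: not) + pay (root) + -ment (suffix: action/result)
Total morphemes: 3

3 morphemes (non- (prefix: not) + pay (root) + -ment (suffix: action/result))
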